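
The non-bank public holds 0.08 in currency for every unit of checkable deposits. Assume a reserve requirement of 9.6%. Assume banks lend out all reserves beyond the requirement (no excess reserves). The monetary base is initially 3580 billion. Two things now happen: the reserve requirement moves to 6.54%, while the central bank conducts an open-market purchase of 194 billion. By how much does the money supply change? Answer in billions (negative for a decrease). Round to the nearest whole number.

6064 billion

Before: m₁ = (1 + 0.08) / (0.096 + 0.08) ≈ 6.13636, MB₁ = 3580, so M₁ = 6.13636 × 3580 = 21968.1688 billion.
After: m₂ = (1 + 0.08) / (0.0654 + 0.08) ≈ 7.42779, MB₂ = 3580 + 194 = 3774, so M₂ = 7.42779 × 3774 ≈ 28032.4795 billion.
ΔM = M₂ − M₁ = 28032.4795 − 21968.1688 = 6064.3107 billion.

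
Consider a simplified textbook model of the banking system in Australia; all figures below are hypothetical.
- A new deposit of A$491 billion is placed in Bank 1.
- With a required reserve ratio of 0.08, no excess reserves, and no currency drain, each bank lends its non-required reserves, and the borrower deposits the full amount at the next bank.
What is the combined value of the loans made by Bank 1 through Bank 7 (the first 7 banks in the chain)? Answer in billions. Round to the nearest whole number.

Bank i lends (1 − rr)^i of the original deposit: Bank 1 lends 491·0.9200 = 451.7200, Bank 2 lends 491·0.9200² = 415.5824, and so on.
Summing a geometric series: total = 491·[0.9200·(1 − 0.9200^7) / (1 − 0.9200)] ≈ 2496.6192 billion.

A$2497 billion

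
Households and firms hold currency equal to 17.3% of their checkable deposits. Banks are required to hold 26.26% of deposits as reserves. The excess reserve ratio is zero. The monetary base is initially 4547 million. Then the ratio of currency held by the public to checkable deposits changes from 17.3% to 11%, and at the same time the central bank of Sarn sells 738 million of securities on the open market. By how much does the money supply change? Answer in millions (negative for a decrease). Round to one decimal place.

Before: m₁ = (1 + 0.173) / (0.2626 + 0.173) ≈ 2.692837, MB₁ = 4547, so M₁ = 2.692837 × 4547 ≈ 12244.3298 million.
After: m₂ = (1 + 0.11) / (0.2626 + 0.11) ≈ 2.979066, MB₂ = 4547 − 738 = 3809, so M₂ = 2.979066 × 3809 ≈ 11347.2624 million.
ΔM = M₂ − M₁ = 11347.2624 − 12244.3298 = -897.0674 million.

-897.1 million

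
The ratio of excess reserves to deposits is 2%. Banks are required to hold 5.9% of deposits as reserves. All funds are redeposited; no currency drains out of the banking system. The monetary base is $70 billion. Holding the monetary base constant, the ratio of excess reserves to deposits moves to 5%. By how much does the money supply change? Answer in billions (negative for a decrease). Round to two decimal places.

-243.87 billion

Initially m₁ = 1 / (0.059 + 0.02) ≈ 12.65823, so M₁ = 12.65823 × 70 = 886.0761 billion.
After the change m₂ = 1 / (0.059 + 0.05) ≈ 9.17431, so M₂ = 9.17431 × 70 = 642.2017 billion.
ΔM = M₂ − M₁ = 642.2017 − 886.0761 = -243.8744 billion.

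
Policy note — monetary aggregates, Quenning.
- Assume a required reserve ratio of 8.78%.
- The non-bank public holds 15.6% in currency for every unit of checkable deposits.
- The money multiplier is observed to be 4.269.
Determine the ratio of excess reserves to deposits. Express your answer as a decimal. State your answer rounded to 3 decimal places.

0.027

Using m = 4.269. Since m = (1 + c)/(c + rr + e), the denominator satisfies c + rr + e = (1 + c)/m = (1 + 0.156) / 4.269 ≈ 0.270789.
With c = 0.156 and rr = 0.0878, the ratio of excess reserves to deposits is 0.270789 − 0.156 − 0.0878 = 0.026989.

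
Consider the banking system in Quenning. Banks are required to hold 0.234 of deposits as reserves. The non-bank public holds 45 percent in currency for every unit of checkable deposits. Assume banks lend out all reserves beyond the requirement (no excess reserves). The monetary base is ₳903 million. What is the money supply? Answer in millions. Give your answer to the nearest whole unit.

The money multiplier is m = (1 + c) / (rr + c) = (1 + 0.45) / (0.234 + 0.45) ≈ 2.1199.
So M = m × MB = 2.1199 × 903 = 1914.2697 million.

₳1914 million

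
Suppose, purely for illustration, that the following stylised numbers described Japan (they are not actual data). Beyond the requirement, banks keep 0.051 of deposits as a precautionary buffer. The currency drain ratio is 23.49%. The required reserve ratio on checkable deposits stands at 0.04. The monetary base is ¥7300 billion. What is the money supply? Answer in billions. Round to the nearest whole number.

The money multiplier is m = (1 + c) / (rr + e + c) = (1 + 0.2349) / (0.04 + 0.051 + 0.2349) ≈ 3.78920.
So M = m × MB = 3.78920 × 7300 = 27661.16 billion.

¥27661 billion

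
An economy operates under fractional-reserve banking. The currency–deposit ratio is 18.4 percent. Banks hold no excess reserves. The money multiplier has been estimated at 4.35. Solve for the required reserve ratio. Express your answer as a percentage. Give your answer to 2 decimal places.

Using m = 4.35. Since m = (1 + c)/(c + rr + e), the denominator satisfies c + rr + e = (1 + c)/m = (1 + 0.184) / 4.35 ≈ 0.272184.
With c = 0.184 and e = 0, the required reserve ratio is 0.272184 − 0.184 − 0 = 0.088184.

8.82%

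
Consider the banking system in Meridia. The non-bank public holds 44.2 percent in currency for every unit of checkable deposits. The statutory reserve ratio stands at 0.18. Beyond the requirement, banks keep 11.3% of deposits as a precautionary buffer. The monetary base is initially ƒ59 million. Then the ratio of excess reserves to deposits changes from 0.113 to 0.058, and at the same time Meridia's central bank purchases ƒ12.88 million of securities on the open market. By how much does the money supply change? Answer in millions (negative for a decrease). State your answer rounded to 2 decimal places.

Before: m₁ = (1 + 0.442) / (0.18 + 0.113 + 0.442) ≈ 1.96190, MB₁ = 59, so M₁ = 1.96190 × 59 = 115.7521 million.
After: m₂ = (1 + 0.442) / (0.18 + 0.058 + 0.442) ≈ 2.12059, MB₂ = 59 + 12.88 = 71.88, so M₂ = 2.12059 × 71.88 ≈ 152.428 million.
ΔM = M₂ − M₁ = 152.428 − 115.7521 = 36.6759 million.

ƒ36.68 million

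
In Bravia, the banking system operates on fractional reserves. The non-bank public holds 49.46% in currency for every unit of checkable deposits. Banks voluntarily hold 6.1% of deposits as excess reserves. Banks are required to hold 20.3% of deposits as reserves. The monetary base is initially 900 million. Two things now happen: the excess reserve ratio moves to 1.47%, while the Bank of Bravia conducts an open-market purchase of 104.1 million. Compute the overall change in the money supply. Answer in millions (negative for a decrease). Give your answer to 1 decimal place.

Before: m₁ = (1 + 0.4946) / (0.203 + 0.061 + 0.4946) ≈ 1.970208, MB₁ = 900, so M₁ = 1.970208 × 900 = 1773.1872 million.
After: m₂ = (1 + 0.4946) / (0.203 + 0.0147 + 0.4946) ≈ 2.098273, MB₂ = 900 + 104.1 = 1004.1, so M₂ = 2.098273 × 1004.1 ≈ 2106.8759 million.
ΔM = M₂ − M₁ = 2106.8759 − 1773.1872 = 333.6887 million.

333.7 million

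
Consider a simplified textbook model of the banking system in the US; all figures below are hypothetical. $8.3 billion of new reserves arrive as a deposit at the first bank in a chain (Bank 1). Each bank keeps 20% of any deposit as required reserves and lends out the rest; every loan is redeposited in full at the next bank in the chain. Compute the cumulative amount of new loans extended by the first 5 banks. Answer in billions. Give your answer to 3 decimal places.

$22.321 billion

Bank i lends (1 − rr)^i of the original deposit: Bank 1 lends 8.3·0.8000 = 6.6400, Bank 2 lends 8.3·0.8000² = 5.3120, and so on.
Summing a geometric series: total = 8.3·[0.8000·(1 − 0.8000^5) / (1 − 0.8000)] ≈ 22.3210 billion.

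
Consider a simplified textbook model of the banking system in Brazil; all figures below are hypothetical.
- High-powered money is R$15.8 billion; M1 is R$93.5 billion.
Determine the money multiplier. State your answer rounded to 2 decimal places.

The money multiplier is m = M / MB = 93.5 / 15.8 ≈ 5.91772.

5.92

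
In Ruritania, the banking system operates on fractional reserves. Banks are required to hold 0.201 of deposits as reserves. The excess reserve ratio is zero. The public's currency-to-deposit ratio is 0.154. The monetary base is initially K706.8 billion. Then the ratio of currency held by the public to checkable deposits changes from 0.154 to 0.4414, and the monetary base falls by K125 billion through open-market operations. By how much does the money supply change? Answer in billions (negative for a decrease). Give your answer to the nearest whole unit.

Before: m₁ = (1 + 0.154) / (0.201 + 0.154) ≈ 3.2507, MB₁ = 706.8, so M₁ = 3.2507 × 706.8 ≈ 2297.5948 billion.
After: m₂ = (1 + 0.4414) / (0.201 + 0.4414) ≈ 2.2438, MB₂ = 706.8 − 125 = 581.8, so M₂ = 2.2438 × 581.8 ≈ 1305.4428 billion.
ΔM = M₂ − M₁ = 1305.4428 − 2297.5948 = -992.152 billion.

-992 billion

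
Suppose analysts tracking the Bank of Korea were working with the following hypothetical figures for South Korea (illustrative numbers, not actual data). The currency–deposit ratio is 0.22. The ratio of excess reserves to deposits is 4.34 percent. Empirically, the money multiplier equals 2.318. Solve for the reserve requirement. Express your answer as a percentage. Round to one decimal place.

Using m = 2.318. Since m = (1 + c)/(c + rr + e), the denominator satisfies c + rr + e = (1 + c)/m = (1 + 0.22) / 2.318 ≈ 0.526316.
With c = 0.22 and e = 0.0434, the reserve requirement is 0.526316 − 0.22 − 0.0434 = 0.262916.

26.3%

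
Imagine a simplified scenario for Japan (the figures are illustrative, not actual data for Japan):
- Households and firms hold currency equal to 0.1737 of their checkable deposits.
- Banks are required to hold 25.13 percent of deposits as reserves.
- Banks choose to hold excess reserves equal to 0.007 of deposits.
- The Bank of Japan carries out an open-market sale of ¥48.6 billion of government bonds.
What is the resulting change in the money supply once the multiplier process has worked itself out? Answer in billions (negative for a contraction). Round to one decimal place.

-132.0 billion

The money multiplier is m = (1 + c) / (rr + e + c) = (1 + 0.1737) / (0.2513 + 0.007 + 0.1737) ≈ 2.7169.
The sale removes 48.6 billion of base, so ΔM = m × ΔMB = 2.7169 × (−48.6) ≈ -132.0413 billion.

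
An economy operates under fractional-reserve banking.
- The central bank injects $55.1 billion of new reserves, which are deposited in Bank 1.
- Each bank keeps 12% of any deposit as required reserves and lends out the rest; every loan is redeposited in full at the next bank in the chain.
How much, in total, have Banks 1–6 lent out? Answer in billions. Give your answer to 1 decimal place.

Bank i lends (1 − rr)^i of the original deposit: Bank 1 lends 55.1·0.8800 = 48.4880, Bank 2 lends 55.1·0.8800² ≈ 42.6694, and so on.
Summing a geometric series: total = 55.1·[0.8800·(1 − 0.8800^6) / (1 − 0.8800)] ≈ 216.4165 billion.

$216.4 billion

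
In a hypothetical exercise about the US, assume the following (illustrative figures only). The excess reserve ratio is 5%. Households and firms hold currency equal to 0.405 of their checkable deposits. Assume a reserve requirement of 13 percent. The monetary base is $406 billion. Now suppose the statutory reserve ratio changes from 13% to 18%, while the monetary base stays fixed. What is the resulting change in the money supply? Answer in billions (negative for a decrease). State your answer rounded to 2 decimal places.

-76.78 billion

Initially m₁ = (1 + 0.405) / (0.13 + 0.05 + 0.405) ≈ 2.401709, so M₁ = 2.401709 × 406 ≈ 975.0939 billion.
After the change m₂ = (1 + 0.405) / (0.18 + 0.05 + 0.405) ≈ 2.212598, so M₂ = 2.212598 × 406 ≈ 898.3148 billion.
ΔM = M₂ − M₁ = 898.3148 − 975.0939 = -76.7791 billion.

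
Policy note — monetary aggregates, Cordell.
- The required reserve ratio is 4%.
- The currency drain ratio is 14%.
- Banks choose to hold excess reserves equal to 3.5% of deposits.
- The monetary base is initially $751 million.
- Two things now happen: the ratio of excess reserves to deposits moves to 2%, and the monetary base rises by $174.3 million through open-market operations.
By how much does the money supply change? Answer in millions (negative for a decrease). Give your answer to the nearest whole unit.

$1292 million

Before: m₁ = (1 + 0.14) / (0.04 + 0.035 + 0.14) ≈ 5.3023, MB₁ = 751, so M₁ = 5.3023 × 751 = 3982.0273 million.
After: m₂ = (1 + 0.14) / (0.04 + 0.02 + 0.14) = 5.7, MB₂ = 751 + 174.3 = 925.3, so M₂ = 5.7 × 925.3 = 5274.21 million.
ΔM = M₂ − M₁ = 5274.21 − 3982.0273 = 1292.1827 million.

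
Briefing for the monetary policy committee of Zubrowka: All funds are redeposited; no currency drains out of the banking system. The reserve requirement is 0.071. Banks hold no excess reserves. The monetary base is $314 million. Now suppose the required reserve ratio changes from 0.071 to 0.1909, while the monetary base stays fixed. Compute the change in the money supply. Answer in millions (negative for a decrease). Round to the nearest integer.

Initially m₁ = 1 / (0.071) ≈ 14.0845, so M₁ = 14.0845 × 314 = 4422.533 million.
After the change m₂ = 1 / (0.1909) ≈ 5.2383, so M₂ = 5.2383 × 314 = 1644.8262 million.
ΔM = M₂ − M₁ = 1644.8262 − 4422.533 = -2777.7068 million.

-2778 million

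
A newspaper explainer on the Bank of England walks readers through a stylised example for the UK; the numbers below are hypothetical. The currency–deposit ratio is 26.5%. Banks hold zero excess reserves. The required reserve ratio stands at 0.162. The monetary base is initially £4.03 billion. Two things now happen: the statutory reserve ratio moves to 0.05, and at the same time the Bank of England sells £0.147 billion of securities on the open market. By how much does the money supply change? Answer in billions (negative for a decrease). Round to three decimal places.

Before: m₁ = (1 + 0.265) / (0.162 + 0.265) ≈ 2.96253, MB₁ = 4.03, so M₁ = 2.96253 × 4.03 ≈ 11.939 billion.
After: m₂ = (1 + 0.265) / (0.05 + 0.265) ≈ 4.01587, MB₂ = 4.03 − 0.147 = 3.883, so M₂ = 4.01587 × 3.883 ≈ 15.5936 billion.
ΔM = M₂ − M₁ = 15.5936 − 11.939 = 3.6546 billion.

£3.655 billion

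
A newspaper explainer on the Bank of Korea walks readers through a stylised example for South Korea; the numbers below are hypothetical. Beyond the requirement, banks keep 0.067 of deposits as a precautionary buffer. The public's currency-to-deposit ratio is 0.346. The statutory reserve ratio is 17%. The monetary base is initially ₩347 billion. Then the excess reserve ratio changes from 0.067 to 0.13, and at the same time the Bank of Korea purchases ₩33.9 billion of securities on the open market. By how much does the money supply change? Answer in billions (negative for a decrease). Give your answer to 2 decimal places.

-7.50 billion

Before: m₁ = (1 + 0.346) / (0.17 + 0.067 + 0.346) ≈ 2.308748, MB₁ = 347, so M₁ = 2.308748 × 347 ≈ 801.1356 billion.
After: m₂ = (1 + 0.346) / (0.17 + 0.13 + 0.346) ≈ 2.083591, MB₂ = 347 + 33.9 = 380.9, so M₂ = 2.083591 × 380.9 ≈ 793.6398 billion.
ΔM = M₂ − M₁ = 793.6398 − 801.1356 = -7.4958 billion.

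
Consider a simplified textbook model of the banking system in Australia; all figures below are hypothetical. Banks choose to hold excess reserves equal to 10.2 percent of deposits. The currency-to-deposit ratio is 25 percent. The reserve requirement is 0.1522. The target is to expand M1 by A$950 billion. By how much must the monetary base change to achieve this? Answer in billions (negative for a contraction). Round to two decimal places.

The money multiplier is m = (1 + c) / (rr + e + c) = (1 + 0.25) / (0.1522 + 0.102 + 0.25) ≈ 2.479175.
ΔMB = ΔM / m = (+950) / 2.479175 ≈ 383.192 billion.

A$383.19 billion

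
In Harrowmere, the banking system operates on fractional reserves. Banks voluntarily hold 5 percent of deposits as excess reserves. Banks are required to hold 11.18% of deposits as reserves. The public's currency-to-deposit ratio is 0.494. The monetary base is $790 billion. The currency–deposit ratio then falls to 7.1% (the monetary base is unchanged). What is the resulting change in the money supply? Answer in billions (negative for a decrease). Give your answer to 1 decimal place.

Initially m₁ = (1 + 0.494) / (0.1118 + 0.05 + 0.494) ≈ 2.27813, so M₁ = 2.27813 × 790 = 1799.7227 billion.
After the change m₂ = (1 + 0.071) / (0.1118 + 0.05 + 0.071) ≈ 4.60052, so M₂ = 4.60052 × 790 = 3634.4108 billion.
ΔM = M₂ − M₁ = 3634.4108 − 1799.7227 = 1834.6881 billion.

$1834.7 billion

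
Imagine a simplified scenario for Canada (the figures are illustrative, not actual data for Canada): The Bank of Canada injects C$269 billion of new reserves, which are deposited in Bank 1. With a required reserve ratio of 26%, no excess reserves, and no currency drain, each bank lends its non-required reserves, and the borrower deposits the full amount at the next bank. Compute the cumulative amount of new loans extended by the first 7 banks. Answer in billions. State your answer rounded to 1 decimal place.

C$672.6 billion

Bank i lends (1 − rr)^i of the original deposit: Bank 1 lends 269·0.7400 = 199.0600, Bank 2 lends 269·0.7400² = 147.3044, and so on.
Summing a geometric series: total = 269·[0.7400·(1 − 0.7400^7) / (1 − 0.7400)] ≈ 672.5833 billion.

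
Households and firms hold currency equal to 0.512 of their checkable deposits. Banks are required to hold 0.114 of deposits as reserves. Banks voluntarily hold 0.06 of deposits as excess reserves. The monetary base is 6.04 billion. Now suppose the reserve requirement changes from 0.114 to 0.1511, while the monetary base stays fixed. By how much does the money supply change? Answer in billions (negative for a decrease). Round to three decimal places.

Initially m₁ = (1 + 0.512) / (0.114 + 0.06 + 0.512) ≈ 2.20408, so M₁ = 2.20408 × 6.04 ≈ 13.3126 billion.
After the change m₂ = (1 + 0.512) / (0.1511 + 0.06 + 0.512) ≈ 2.09100, so M₂ = 2.09100 × 6.04 ≈ 12.6296 billion.
ΔM = M₂ − M₁ = 12.6296 − 13.3126 = -0.683 billion.

-0.683 billion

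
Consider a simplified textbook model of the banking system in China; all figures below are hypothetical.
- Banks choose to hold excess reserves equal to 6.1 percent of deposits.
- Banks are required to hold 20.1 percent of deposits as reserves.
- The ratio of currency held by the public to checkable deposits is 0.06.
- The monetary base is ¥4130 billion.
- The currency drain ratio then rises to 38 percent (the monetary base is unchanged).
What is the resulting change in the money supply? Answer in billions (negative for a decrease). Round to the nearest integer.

-4718 billion

Initially m₁ = (1 + 0.06) / (0.201 + 0.061 + 0.06) ≈ 3.29193, so M₁ = 3.29193 × 4130 = 13595.6709 billion.
After the change m₂ = (1 + 0.38) / (0.201 + 0.061 + 0.38) ≈ 2.14953, so M₂ = 2.14953 × 4130 = 8877.5589 billion.
ΔM = M₂ − M₁ = 8877.5589 − 13595.6709 = -4718.112 billion.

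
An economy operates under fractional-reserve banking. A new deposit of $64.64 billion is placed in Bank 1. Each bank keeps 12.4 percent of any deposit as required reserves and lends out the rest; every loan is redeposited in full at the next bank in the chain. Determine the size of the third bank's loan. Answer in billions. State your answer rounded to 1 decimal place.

$43.5 billion

Each bank lends a fraction (1 − rr) = 0.8760 of the deposit it receives, so Bank 3 receives 64.64·0.8760^2 and lends 64.64·0.8760^3 ≈ 43.4524 billion.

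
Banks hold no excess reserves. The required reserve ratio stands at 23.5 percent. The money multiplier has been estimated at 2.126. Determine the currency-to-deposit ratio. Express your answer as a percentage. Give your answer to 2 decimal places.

Using m = 2.126. From m = (1 + c)/(c + rr + e), rearranging gives 1 + c = m·(c + rr + e), so c·(1 − m) = m·(rr + e) − 1.
Hence c = [m·(rr + e) − 1]/(1 − m) = [2.126 × (0.235 + 0) − 1] / (1 − 2.126) ≈ 0.444396.

44.44%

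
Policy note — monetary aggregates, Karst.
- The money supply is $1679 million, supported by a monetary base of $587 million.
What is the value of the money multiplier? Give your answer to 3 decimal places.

2.860

The money multiplier is m = M / MB = 1679 / 587 ≈ 2.86031.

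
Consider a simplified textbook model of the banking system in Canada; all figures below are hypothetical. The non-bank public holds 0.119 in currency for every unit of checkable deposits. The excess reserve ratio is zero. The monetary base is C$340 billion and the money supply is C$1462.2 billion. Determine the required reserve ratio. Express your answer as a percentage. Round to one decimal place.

14.1%

Using m = M/MB = 1462.2/340 ≈ 4.300588. Since m = (1 + c)/(c + rr + e), the denominator satisfies c + rr + e = (1 + c)/m = (1 + 0.119) / 4.300588 ≈ 0.260197.
With c = 0.119 and e = 0, the required reserve ratio is 0.260197 − 0.119 − 0 = 0.141197.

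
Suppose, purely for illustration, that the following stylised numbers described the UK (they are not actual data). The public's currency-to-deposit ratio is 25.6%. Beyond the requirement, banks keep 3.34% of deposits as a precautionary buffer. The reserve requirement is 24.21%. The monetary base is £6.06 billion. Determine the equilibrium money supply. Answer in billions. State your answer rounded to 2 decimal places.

£14.32 billion

The money multiplier is m = (1 + c) / (rr + e + c) = (1 + 0.256) / (0.2421 + 0.0334 + 0.256) ≈ 2.3631.
So M = m × MB = 2.3631 × 6.06 ≈ 14.3204 billion.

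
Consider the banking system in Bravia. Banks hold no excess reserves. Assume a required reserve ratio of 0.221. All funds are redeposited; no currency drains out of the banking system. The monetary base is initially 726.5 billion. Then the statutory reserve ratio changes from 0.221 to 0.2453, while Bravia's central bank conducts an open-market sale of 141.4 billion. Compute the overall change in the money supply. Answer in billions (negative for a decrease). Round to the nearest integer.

Before: m₁ = 1 / (0.221) ≈ 4.5249, MB₁ = 726.5, so M₁ = 4.5249 × 726.5 ≈ 3287.3398 billion.
After: m₂ = 1 / (0.2453) ≈ 4.0766, MB₂ = 726.5 − 141.4 = 585.1, so M₂ = 4.0766 × 585.1 ≈ 2385.2187 billion.
ΔM = M₂ − M₁ = 2385.2187 − 3287.3398 = -902.1211 billion.

-902 billion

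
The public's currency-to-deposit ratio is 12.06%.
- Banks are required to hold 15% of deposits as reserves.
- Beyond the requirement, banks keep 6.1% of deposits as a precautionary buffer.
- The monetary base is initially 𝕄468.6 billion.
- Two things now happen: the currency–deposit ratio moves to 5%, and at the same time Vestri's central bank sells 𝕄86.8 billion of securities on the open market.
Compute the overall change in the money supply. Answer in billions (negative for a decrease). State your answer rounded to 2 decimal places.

Before: m₁ = (1 + 0.1206) / (0.15 + 0.061 + 0.1206) ≈ 3.379373, MB₁ = 468.6, so M₁ = 3.379373 × 468.6 ≈ 1583.5742 billion.
After: m₂ = (1 + 0.05) / (0.15 + 0.061 + 0.05) ≈ 4.022989, MB₂ = 468.6 − 86.8 = 381.8, so M₂ = 4.022989 × 381.8 ≈ 1535.9772 billion.
ΔM = M₂ − M₁ = 1535.9772 − 1583.5742 = -47.597 billion.

-47.60 billion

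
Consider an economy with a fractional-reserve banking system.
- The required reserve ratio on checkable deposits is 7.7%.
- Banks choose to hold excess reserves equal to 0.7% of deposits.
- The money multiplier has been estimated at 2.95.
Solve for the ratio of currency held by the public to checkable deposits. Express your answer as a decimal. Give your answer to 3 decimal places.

Using m = 2.95. From m = (1 + c)/(c + rr + e), rearranging gives 1 + c = m·(c + rr + e), so c·(1 − m) = m·(rr + e) − 1.
Hence c = [m·(rr + e) − 1]/(1 − m) = [2.95 × (0.077 + 0.007) − 1] / (1 − 2.95) ≈ 0.385744.

0.386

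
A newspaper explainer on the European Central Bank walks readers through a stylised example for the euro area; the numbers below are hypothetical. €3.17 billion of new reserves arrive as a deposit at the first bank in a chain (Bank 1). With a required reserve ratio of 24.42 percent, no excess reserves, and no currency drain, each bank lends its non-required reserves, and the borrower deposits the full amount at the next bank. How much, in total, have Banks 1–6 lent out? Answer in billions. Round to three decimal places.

Bank i lends (1 − rr)^i of the original deposit: Bank 1 lends 3.17·0.7558 ≈ 2.3959, Bank 2 lends 3.17·0.7558² ≈ 1.8108, and so on.
Summing a geometric series: total = 3.17·[0.7558·(1 − 0.7558^6) / (1 − 0.7558)] ≈ 7.9824 billion.

€7.982 billion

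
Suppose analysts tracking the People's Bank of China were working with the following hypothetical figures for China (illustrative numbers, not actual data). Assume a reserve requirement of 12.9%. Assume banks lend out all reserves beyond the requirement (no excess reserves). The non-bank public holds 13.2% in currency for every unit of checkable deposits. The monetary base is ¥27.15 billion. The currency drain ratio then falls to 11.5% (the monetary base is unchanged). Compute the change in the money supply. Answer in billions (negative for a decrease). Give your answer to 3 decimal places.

¥6.313 billion

Initially m₁ = (1 + 0.132) / (0.129 + 0.132) ≈ 4.337165, so M₁ = 4.337165 × 27.15 ≈ 117.754 billion.
After the change m₂ = (1 + 0.115) / (0.129 + 0.115) ≈ 4.569672, so M₂ = 4.569672 × 27.15 ≈ 124.0666 billion.
ΔM = M₂ − M₁ = 124.0666 − 117.754 = 6.3126 billion.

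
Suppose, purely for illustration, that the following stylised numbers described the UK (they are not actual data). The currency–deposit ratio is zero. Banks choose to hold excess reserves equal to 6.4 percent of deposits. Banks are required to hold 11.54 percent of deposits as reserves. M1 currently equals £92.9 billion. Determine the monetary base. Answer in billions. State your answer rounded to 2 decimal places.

£16.67 billion

The money multiplier is m = 1 / (rr + e) = 1 / (0.1154 + 0.064) ≈ 5.57414.
MB = M / m = 92.9 / 5.57414 ≈ 16.6662 billion.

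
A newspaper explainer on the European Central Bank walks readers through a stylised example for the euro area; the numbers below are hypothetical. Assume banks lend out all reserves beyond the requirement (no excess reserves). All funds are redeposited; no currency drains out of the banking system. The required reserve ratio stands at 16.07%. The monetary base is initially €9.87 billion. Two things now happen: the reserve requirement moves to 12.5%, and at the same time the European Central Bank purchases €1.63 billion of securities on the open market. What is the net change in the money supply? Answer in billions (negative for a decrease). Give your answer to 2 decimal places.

Before: m₁ = 1 / (0.1607) ≈ 6.22278, MB₁ = 9.87, so M₁ = 6.22278 × 9.87 ≈ 61.4188 billion.
After: m₂ = 1 / (0.125) = 8, MB₂ = 9.87 + 1.63 = 11.5, so M₂ = 8 × 11.5 = 92 billion.
ΔM = M₂ − M₁ = 92 − 61.4188 = 30.5812 billion.

€30.58 billion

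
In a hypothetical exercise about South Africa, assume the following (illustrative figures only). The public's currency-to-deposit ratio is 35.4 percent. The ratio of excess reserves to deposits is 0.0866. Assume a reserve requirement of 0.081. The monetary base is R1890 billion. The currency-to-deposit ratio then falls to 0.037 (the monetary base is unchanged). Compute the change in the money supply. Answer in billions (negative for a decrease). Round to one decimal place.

R4673.2 billion

Initially m₁ = (1 + 0.354) / (0.081 + 0.0866 + 0.354) ≈ 2.595859, so M₁ = 2.595859 × 1890 ≈ 4906.1735 billion.
After the change m₂ = (1 + 0.037) / (0.081 + 0.0866 + 0.037) ≈ 5.068426, so M₂ = 5.068426 × 1890 ≈ 9579.3251 billion.
ΔM = M₂ − M₁ = 9579.3251 − 4906.1735 = 4673.1516 billion.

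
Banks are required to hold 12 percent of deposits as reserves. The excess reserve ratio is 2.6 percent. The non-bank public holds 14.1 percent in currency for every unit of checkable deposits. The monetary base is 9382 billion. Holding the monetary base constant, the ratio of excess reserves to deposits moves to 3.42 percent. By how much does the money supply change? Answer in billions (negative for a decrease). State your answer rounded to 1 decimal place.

Initially m₁ = (1 + 0.141) / (0.12 + 0.026 + 0.141) ≈ 3.975610, so M₁ = 3.975610 × 9382 ≈ 37299.173 billion.
After the change m₂ = (1 + 0.141) / (0.12 + 0.0342 + 0.141) ≈ 3.865176, so M₂ = 3.865176 × 9382 ≈ 36263.0812 billion.
ΔM = M₂ − M₁ = 36263.0812 − 37299.173 = -1036.0918 billion.

-1036.1 billion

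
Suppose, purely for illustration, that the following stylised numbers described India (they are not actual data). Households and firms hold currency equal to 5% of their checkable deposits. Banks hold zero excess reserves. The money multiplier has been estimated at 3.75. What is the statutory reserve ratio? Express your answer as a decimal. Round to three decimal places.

Using m = 3.75. Since m = (1 + c)/(c + rr + e), the denominator satisfies c + rr + e = (1 + c)/m = (1 + 0.05) / 3.75 = 0.280000.
With c = 0.05 and e = 0, the statutory reserve ratio is 0.280000 − 0.05 − 0 = 0.23.

0.230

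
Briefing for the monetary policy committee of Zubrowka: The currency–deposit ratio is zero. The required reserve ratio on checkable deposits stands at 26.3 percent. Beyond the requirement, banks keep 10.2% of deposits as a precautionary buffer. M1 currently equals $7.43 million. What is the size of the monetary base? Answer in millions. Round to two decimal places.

$2.71 million

The money multiplier is m = 1 / (rr + e) = 1 / (0.263 + 0.102) ≈ 2.7397.
MB = M / m = 7.43 / 2.7397 ≈ 2.712 million.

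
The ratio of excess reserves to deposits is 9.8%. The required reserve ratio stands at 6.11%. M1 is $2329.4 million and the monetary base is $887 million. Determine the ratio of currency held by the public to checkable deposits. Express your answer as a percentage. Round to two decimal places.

35.80%

Using m = M/MB = 2329.4/887 ≈ 2.626156. From m = (1 + c)/(c + rr + e), rearranging gives 1 + c = m·(c + rr + e), so c·(1 − m) = m·(rr + e) − 1.
Hence c = [m·(rr + e) − 1]/(1 − m) = [2.626156 × (0.0611 + 0.098) − 1] / (1 − 2.626156) ≈ 0.358009.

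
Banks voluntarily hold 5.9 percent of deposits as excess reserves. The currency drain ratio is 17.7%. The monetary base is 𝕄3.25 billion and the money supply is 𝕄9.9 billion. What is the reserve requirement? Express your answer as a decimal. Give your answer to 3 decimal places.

0.150

Using m = M/MB = 9.9/3.25 ≈ 3.046154. Since m = (1 + c)/(c + rr + e), the denominator satisfies c + rr + e = (1 + c)/m = (1 + 0.177) / 3.046154 ≈ 0.386389.
With c = 0.177 and e = 0.059, the reserve requirement is 0.386389 − 0.177 − 0.059 = 0.150389.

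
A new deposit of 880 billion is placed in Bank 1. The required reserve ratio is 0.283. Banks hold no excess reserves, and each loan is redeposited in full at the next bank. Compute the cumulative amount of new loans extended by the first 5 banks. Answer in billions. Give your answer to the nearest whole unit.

Bank i lends (1 − rr)^i of the original deposit: Bank 1 lends 880·0.7170 = 630.9600, Bank 2 lends 880·0.7170² ≈ 452.3983, and so on.
Summing a geometric series: total = 880·[0.7170·(1 − 0.7170^5) / (1 − 0.7170)] ≈ 1807.0558 billion.

1807 billion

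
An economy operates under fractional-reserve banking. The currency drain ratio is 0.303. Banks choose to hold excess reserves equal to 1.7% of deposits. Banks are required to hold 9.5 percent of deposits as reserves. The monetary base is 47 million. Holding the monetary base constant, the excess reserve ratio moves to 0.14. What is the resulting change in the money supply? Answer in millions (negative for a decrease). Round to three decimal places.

Initially m₁ = (1 + 0.303) / (0.095 + 0.017 + 0.303) ≈ 3.139759, so M₁ = 3.139759 × 47 ≈ 147.5687 million.
After the change m₂ = (1 + 0.303) / (0.095 + 0.14 + 0.303) ≈ 2.421933, so M₂ = 2.421933 × 47 ≈ 113.8309 million.
ΔM = M₂ − M₁ = 113.8309 − 147.5687 = -33.7378 million.

-33.738 million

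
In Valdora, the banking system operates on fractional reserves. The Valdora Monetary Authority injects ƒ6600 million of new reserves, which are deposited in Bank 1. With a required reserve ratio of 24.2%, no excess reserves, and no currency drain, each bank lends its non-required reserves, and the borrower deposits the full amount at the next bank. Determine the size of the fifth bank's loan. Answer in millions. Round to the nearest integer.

Each bank lends a fraction (1 − rr) = 0.7580 of the deposit it receives, so Bank 5 receives 6600·0.7580^4 and lends 6600·0.7580^5 ≈ 1651.5433 million.

ƒ1652 million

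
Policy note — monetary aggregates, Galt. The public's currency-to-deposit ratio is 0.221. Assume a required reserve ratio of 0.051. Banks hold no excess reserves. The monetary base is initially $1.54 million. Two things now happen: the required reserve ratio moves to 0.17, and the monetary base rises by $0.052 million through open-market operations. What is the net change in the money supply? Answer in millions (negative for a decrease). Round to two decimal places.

-1.94 million

Before: m₁ = (1 + 0.221) / (0.051 + 0.221) ≈ 4.4890, MB₁ = 1.54, so M₁ = 4.4890 × 1.54 ≈ 6.9131 million.
After: m₂ = (1 + 0.221) / (0.17 + 0.221) ≈ 3.1228, MB₂ = 1.54 + 0.052 = 1.592, so M₂ = 3.1228 × 1.592 ≈ 4.9715 million.
ΔM = M₂ − M₁ = 4.9715 − 6.9131 = -1.9416 million.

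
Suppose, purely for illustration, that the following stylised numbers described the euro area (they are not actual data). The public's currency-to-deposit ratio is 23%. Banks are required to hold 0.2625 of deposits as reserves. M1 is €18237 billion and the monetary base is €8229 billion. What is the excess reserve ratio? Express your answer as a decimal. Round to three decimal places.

0.063

Using m = M/MB = 18237/8229 ≈ 2.216187. Since m = (1 + c)/(c + rr + e), the denominator satisfies c + rr + e = (1 + c)/m = (1 + 0.23) / 2.216187 ≈ 0.555007.
With c = 0.23 and rr = 0.2625, the excess reserve ratio is 0.555007 − 0.23 − 0.2625 = 0.062507.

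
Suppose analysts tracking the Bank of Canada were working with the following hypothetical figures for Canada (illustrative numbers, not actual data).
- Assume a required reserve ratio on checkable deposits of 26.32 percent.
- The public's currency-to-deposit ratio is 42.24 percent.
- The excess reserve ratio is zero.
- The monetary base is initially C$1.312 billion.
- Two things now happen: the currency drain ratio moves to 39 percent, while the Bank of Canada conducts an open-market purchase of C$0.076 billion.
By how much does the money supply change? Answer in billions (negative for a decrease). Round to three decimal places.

Before: m₁ = (1 + 0.4224) / (0.2632 + 0.4224) ≈ 2.07468, MB₁ = 1.312, so M₁ = 2.07468 × 1.312 ≈ 2.722 billion.
After: m₂ = (1 + 0.39) / (0.2632 + 0.39) ≈ 2.12799, MB₂ = 1.312 + 0.076 = 1.388, so M₂ = 2.12799 × 1.388 ≈ 2.9537 billion.
ΔM = M₂ − M₁ = 2.9537 − 2.722 = 0.2317 billion.

C$0.232 billion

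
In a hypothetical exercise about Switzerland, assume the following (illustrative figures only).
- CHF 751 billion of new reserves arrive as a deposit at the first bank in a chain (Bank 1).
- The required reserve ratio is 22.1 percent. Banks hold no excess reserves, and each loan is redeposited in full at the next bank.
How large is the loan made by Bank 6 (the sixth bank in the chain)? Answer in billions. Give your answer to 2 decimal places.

CHF 167.83 billion

Each bank lends a fraction (1 − rr) = 0.7790 of the deposit it receives, so Bank 6 receives 751·0.7790^5 and lends 751·0.7790^6 ≈ 167.8281 billion.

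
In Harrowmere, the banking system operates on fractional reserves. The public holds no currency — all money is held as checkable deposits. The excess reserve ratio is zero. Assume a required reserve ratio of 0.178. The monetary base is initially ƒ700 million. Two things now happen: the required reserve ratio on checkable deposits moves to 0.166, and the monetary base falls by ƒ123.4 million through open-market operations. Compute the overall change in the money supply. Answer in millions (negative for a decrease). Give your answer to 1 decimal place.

Before: m₁ = 1 / (0.178) ≈ 5.61798, MB₁ = 700, so M₁ = 5.61798 × 700 = 3932.586 million.
After: m₂ = 1 / (0.166) ≈ 6.02410, MB₂ = 700 − 123.4 = 576.6, so M₂ = 6.02410 × 576.6 ≈ 3473.4961 million.
ΔM = M₂ − M₁ = 3473.4961 − 3932.586 = -459.0899 million.

-459.1 million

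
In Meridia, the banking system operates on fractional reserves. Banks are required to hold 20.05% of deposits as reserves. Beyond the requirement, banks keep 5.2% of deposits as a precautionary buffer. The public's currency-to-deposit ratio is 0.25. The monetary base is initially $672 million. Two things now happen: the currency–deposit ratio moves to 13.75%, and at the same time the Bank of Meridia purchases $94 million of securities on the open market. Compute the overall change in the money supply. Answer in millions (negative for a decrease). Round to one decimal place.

Before: m₁ = (1 + 0.25) / (0.2005 + 0.052 + 0.25) ≈ 2.48756, MB₁ = 672, so M₁ = 2.48756 × 672 ≈ 1671.6403 million.
After: m₂ = (1 + 0.1375) / (0.2005 + 0.052 + 0.1375) ≈ 2.91667, MB₂ = 672 + 94 = 766, so M₂ = 2.91667 × 766 ≈ 2234.1692 million.
ΔM = M₂ − M₁ = 2234.1692 − 1671.6403 = 562.5289 million.

$562.5 million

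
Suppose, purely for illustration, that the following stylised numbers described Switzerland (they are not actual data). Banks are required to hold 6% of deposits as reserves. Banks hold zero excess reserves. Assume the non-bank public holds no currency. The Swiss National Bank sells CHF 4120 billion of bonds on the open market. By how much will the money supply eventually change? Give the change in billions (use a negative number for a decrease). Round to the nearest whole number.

-68667 billion

The simple money multiplier is m = 1/rr = 1/0.06 ≈ 16.66667.
An open-market sale reduces the monetary base by 4120 billion, so ΔM = m × ΔMB = 16.66667 × (−4120) = -68666.6804 billion.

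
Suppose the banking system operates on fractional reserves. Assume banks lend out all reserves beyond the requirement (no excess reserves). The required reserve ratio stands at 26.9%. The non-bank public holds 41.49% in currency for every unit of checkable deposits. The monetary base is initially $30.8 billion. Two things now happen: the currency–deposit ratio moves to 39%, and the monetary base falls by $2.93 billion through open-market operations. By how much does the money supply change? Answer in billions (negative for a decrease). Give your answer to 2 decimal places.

Before: m₁ = (1 + 0.4149) / (0.269 + 0.4149) ≈ 2.06887, MB₁ = 30.8, so M₁ = 2.06887 × 30.8 ≈ 63.7212 billion.
After: m₂ = (1 + 0.39) / (0.269 + 0.39) ≈ 2.10926, MB₂ = 30.8 − 2.93 = 27.87, so M₂ = 2.10926 × 27.87 ≈ 58.7851 billion.
ΔM = M₂ − M₁ = 58.7851 − 63.7212 = -4.9361 billion.

-4.94 billion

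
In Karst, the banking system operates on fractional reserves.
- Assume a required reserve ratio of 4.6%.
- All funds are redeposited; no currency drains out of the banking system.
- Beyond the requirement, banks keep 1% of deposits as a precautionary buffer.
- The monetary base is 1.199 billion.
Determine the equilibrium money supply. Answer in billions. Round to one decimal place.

The money multiplier is m = 1 / (rr + e) = 1 / (0.046 + 0.01) ≈ 17.8571.
So M = m × MB = 17.8571 × 1.199 ≈ 21.4107 billion.

21.4 billion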